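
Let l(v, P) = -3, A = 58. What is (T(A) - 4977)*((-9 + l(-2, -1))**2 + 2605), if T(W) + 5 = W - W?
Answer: -13695518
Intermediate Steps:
T(W) = -5 (T(W) = -5 + (W - W) = -5 + 0 = -5)
(T(A) - 4977)*((-9 + l(-2, -1))**2 + 2605) = (-5 - 4977)*((-9 - 3)**2 + 2605) = -4982*((-12)**2 + 2605) = -4982*(144 + 2605) = -4982*2749 = -13695518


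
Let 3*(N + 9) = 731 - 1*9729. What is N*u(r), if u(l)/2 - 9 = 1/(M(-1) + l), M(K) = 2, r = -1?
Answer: -180500/3 ≈ -60167.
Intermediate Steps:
N = -9025/3 (N = -9 + (731 - 1*9729)/3 = -9 + (731 - 9729)/3 = -9 + (⅓)*(-8998) = -9 - 8998/3 = -9025/3 ≈ -3008.3)
u(l) = 18 + 2/(2 + l)
N*u(r) = -18050*(19 + 9*(-1))/(3*(2 - 1)) = -18050*(19 - 9)/(3*1) = -18050*10/3 = -9025/3*20 = -180500/3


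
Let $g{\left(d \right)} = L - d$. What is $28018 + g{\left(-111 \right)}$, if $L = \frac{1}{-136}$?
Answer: $\frac{3825543}{136} \approx 28129.0$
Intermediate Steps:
$L = - \frac{1}{136} \approx -0.0073529$
$g{\left(d \right)} = - \frac{1}{136} - d$
$28018 + g{\left(-111 \right)} = 28018 - - \frac{15095}{136} = 28018 + \left(- \frac{1}{136} + 111\right) = 28018 + \frac{15095}{136} = \frac{3825543}{136}$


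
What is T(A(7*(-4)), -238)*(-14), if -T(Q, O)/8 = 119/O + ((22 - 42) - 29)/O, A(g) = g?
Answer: -560/17 ≈ -32.941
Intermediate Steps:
T(Q, O) = -560/O (T(Q, O) = -8*(119/O + ((22 - 42) - 29)/O) = -8*(119/O + (-20 - 29)/O) = -8*(119/O - 49/O) = -560/O)
T(A(7*(-4)), -238)*(-14) = -560/(-238)*(-14) = -560*(-1/238)*(-14) = (40/17)*(-14) = -560/17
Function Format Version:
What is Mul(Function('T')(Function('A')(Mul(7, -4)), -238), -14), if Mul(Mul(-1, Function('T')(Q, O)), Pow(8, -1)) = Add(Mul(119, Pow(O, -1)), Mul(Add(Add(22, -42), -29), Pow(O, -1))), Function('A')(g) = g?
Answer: Rational(-560, 17) ≈ -32.941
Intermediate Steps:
Function('T')(Q, O) = Mul(-560, Pow(O, -1)) (Function('T')(Q, O) = Mul(-8, Add(Mul(119, Pow(O, -1)), Mul(Add(Add(22, -42), -29), Pow(O, -1)))) = Mul(-8, Add(Mul(119, Pow(O, -1)), Mul(Add(-20, -29), Pow(O, -1)))) = Mul(-8, Add(Mul(119, Pow(O, -1)), Mul(-49, Pow(O, -1)))) = Mul(-8, Mul(70, Pow(O, -1))) = Mul(-560, Pow(O, -1)))
Mul(Function('T')(Function('A')(Mul(7, -4)), -238), -14) = Mul(Mul(-560, Pow(-238, -1)), -14) = Mul(Mul(-560, Rational(-1, 238)), -14) = Mul(Rational(40, 17), -14) = Rational(-560, 17)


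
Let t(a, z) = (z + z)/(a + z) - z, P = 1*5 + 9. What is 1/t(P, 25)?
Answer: -39/925 ≈ -0.042162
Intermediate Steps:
P = 14 (P = 5 + 9 = 14)
t(a, z) = -z + 2*z/(a + z) (t(a, z) = (2*z)/(a + z) - z = 2*z/(a + z) - z = -z + 2*z/(a + z))
1/t(P, 25) = 1/(25*(2 - 1*14 - 1*25)/(14 + 25)) = 1/(25*(2 - 14 - 25)/39) = 1/(25*(1/39)*(-37)) = 1/(-925/39) = -39/925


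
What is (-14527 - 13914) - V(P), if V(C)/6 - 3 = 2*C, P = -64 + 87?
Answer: -28735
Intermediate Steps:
P = 23
V(C) = 18 + 12*C (V(C) = 18 + 6*(2*C) = 18 + 12*C)
(-14527 - 13914) - V(P) = (-14527 - 13914) - (18 + 12*23) = -28441 - (18 + 276) = -28441 - 1*294 = -28441 - 294 = -28735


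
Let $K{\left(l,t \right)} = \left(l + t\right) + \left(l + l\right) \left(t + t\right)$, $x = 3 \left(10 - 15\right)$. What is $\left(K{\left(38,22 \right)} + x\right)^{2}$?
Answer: $11485321$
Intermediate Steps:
$x = -15$ ($x = 3 \left(-5\right) = -15$)
$K{\left(l,t \right)} = l + t + 4 l t$ ($K{\left(l,t \right)} = \left(l + t\right) + 2 l 2 t = \left(l + t\right) + 4 l t = l + t + 4 l t$)
$\left(K{\left(38,22 \right)} + x\right)^{2} = \left(\left(38 + 22 + 4 \cdot 38 \cdot 22\right) - 15\right)^{2} = \left(\left(38 + 22 + 3344\right) - 15\right)^{2} = \left(3404 - 15\right)^{2} = 3389^{2} = 11485321$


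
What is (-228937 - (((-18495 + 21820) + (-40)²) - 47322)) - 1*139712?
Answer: -326252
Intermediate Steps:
(-228937 - (((-18495 + 21820) + (-40)²) - 47322)) - 1*139712 = (-228937 - ((3325 + 1600) - 47322)) - 139712 = (-228937 - (4925 - 47322)) - 139712 = (-228937 - 1*(-42397)) - 139712 = (-228937 + 42397) - 139712 = -186540 - 139712 = -326252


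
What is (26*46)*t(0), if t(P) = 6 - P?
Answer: 7176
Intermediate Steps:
(26*46)*t(0) = (26*46)*(6 - 1*0) = 1196*(6 + 0) = 1196*6 = 7176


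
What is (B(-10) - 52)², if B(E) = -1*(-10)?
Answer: 1764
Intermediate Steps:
B(E) = 10
(B(-10) - 52)² = (10 - 52)² = (-42)² = 1764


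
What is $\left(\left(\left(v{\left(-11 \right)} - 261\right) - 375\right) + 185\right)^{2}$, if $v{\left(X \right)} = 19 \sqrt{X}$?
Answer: $199430 - 17138 i \sqrt{11} \approx 1.9943 \cdot 10^{5} - 56840.0 i$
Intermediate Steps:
$\left(\left(\left(v{\left(-11 \right)} - 261\right) - 375\right) + 185\right)^{2} = \left(\left(\left(19 \sqrt{-11} - 261\right) - 375\right) + 185\right)^{2} = \left(\left(\left(19 i \sqrt{11} - 261\right) - 375\right) + 185\right)^{2} = \left(\left(\left(-261 + 19 i \sqrt{11}\right) - 375\right) + 185\right)^{2} = \left(\left(-636 + 19 i \sqrt{11}\right) + 185\right)^{2} = \left(-451 + 19 i \sqrt{11}\right)^{2}$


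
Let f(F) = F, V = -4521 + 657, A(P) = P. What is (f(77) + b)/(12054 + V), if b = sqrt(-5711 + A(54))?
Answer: 11/1170 + I*sqrt(5657)/8190 ≈ 0.0094017 + 0.0091835*I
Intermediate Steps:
V = -3864
b = I*sqrt(5657) (b = sqrt(-5711 + 54) = sqrt(-5657) = I*sqrt(5657) ≈ 75.213*I)
(f(77) + b)/(12054 + V) = (77 + I*sqrt(5657))/(12054 - 3864) = (77 + I*sqrt(5657))/8190 = (77 + I*sqrt(5657))*(1/8190) = 11/1170 + I*sqrt(5657)/8190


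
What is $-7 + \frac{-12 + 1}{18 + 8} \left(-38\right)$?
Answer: $\frac{118}{13} \approx 9.0769$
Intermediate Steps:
$-7 + \frac{-12 + 1}{18 + 8} \left(-38\right) = -7 + - \frac{11}{26} \left(-38\right) = -7 + \left(-11\right) \frac{1}{26} \left(-38\right) = -7 - - \frac{209}{13} = -7 + \frac{209}{13} = \frac{118}{13}$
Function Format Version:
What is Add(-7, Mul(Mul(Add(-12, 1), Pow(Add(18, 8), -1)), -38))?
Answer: Rational(118, 13) ≈ 9.0769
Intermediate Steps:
Add(-7, Mul(Mul(Add(-12, 1), Pow(Add(18, 8), -1)), -38)) = Add(-7, Mul(Mul(-11, Pow(26, -1)), -38)) = Add(-7, Mul(Mul(-11, Rational(1, 26)), -38)) = Add(-7, Mul(Rational(-11, 26), -38)) = Add(-7, Rational(209, 13)) = Rational(118, 13)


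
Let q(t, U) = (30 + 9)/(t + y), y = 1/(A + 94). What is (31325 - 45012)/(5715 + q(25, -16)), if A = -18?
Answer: -26018987/10867179 ≈ -2.3943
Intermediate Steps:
y = 1/76 (y = 1/(-18 + 94) = 1/76 ≈ 0.013158)
q(t, U) = 39/(1/76 + t) (q(t, U) = (30 + 9)/(t + 1/76) = 39/(1/76 + t))
(31325 - 45012)/(5715 + q(25, -16)) = (31325 - 45012)/(5715 + 2964/(1 + 76*25)) = -13687/(5715 + 2964/(1 + 1900)) = -13687/(5715 + 2964/1901) = -13687/10867179/1901 = -13687*1901/10867179 = -26018987/10867179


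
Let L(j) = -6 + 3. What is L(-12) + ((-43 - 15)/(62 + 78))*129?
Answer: -3951/70 ≈ -56.443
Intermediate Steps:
L(j) = -3
L(-12) + ((-43 - 15)/(62 + 78))*129 = -3 + ((-43 - 15)/(62 + 78))*129 = -3 - 58/140*129 = -3 - 58*1/140*129 = -3 - 29/70*129 = -3 - 3741/70 = -3951/70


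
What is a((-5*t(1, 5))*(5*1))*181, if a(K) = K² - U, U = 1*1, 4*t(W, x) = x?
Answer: 2825229/16 ≈ 1.7658e+5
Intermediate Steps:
t(W, x) = x/4
U = 1
a(K) = -1 + K² (a(K) = K² - 1*1 = K² - 1 = -1 + K²)
a((-5*t(1, 5))*(5*1))*181 = (-1 + ((-5*5/4)*(5*1))²)*181 = (-1 + (-5*5/4*5)²)*181 = (-1 + (-25/4*5)²)*181 = (-1 + (-125/4)²)*181 = (-1 + 15625/16)*181 = (15609/16)*181 = 2825229/16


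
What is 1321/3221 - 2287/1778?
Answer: -5017689/5726938 ≈ -0.87616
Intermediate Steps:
1321/3221 - 2287/1778 = -5017689/5726938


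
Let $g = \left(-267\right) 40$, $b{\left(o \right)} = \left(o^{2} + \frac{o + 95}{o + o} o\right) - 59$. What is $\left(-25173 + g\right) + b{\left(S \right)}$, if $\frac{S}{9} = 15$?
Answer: $-17572$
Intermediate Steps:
$S = 135$ ($S = 9 \cdot 15 = 135$)
$b{\left(o \right)} = - \frac{23}{2} + o^{2} + \frac{o}{2}$ ($b{\left(o \right)} = \left(o^{2} + \frac{95 + o}{2 o} o\right) - 59 = \left(o^{2} + \left(\frac{95}{2} + \frac{o}{2}\right)\right) - 59 = \left(\frac{95}{2} + o^{2} + \frac{o}{2}\right) - 59 = - \frac{23}{2} + o^{2} + \frac{o}{2}$)
$g = -10680$
$\left(-25173 + g\right) + b{\left(S \right)} = \left(-25173 - 10680\right) + \left(- \frac{23}{2} + 135^{2} + \frac{1}{2} \cdot 135\right) = -35853 + \left(- \frac{23}{2} + 18225 + \frac{135}{2}\right) = -35853 + 18281 = -17572$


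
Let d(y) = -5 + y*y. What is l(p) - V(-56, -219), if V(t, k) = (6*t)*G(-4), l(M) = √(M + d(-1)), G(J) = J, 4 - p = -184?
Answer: -1344 + 2*√46 ≈ -1330.4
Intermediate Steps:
p = 188 (p = 4 - 1*(-184) = 4 + 184 = 188)
d(y) = -5 + y²
l(M) = √(-4 + M) (l(M) = √(M + (-5 + (-1)²)) = √(M + (-5 + 1)) = √(M - 4) = √(-4 + M))
V(t, k) = -24*t (V(t, k) = (6*t)*(-4) = -24*t)
l(p) - V(-56, -219) = √(-4 + 188) - (-24)*(-56) = √184 - 1*1344 = 2*√46 - 1344 = -1344 + 2*√46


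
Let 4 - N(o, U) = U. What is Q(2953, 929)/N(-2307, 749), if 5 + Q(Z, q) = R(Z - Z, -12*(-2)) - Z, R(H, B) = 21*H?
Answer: 2958/745 ≈ 3.9705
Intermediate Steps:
N(o, U) = 4 - U
Q(Z, q) = -5 - Z (Q(Z, q) = -5 + (21*(Z - Z) - Z) = -5 + (21*0 - Z) = -5 + (0 - Z) = -5 - Z)
Q(2953, 929)/N(-2307, 749) = (-5 - 1*2953)/(4 - 1*749) = (-5 - 2953)/(4 - 749) = -2958/(-745) = -2958*(-1/745) = 2958/745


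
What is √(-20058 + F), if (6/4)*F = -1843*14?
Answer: I*√335334/3 ≈ 193.03*I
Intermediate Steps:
F = -51604/3 (F = 2*(-1843*14)/3 = (⅔)*(-25802) = -51604/3 ≈ -17201.)
√(-20058 + F) = √(-20058 - 51604/3) = √(-111778/3) = I*√335334/3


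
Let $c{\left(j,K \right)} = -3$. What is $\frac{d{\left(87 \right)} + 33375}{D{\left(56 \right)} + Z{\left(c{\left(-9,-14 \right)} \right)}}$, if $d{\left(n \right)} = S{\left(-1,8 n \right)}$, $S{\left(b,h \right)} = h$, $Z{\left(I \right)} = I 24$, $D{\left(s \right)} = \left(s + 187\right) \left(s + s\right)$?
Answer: $\frac{11357}{9048} \approx 1.2552$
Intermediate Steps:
$D{\left(s \right)} = 2 s \left(187 + s\right)$ ($D{\left(s \right)} = \left(187 + s\right) 2 s = 2 s \left(187 + s\right)$)
$Z{\left(I \right)} = 24 I$
$d{\left(n \right)} = 8 n$
$\frac{d{\left(87 \right)} + 33375}{D{\left(56 \right)} + Z{\left(c{\left(-9,-14 \right)} \right)}} = \frac{8 \cdot 87 + 33375}{2 \cdot 56 \left(187 + 56\right) + 24 \left(-3\right)} = \frac{696 + 33375}{2 \cdot 56 \cdot 243 - 72} = \frac{34071}{27216 - 72} = \frac{34071}{27144} = 34071 \cdot \frac{1}{27144} = \frac{11357}{9048}$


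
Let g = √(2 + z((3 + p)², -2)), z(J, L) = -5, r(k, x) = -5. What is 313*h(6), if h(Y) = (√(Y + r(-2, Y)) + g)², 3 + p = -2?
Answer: -626 + 626*I*√3 ≈ -626.0 + 1084.3*I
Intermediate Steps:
p = -5 (p = -3 - 2 = -5)
g = I*√3 (g = √(2 - 5) = √(-3) = I*√3 ≈ 1.732*I)
h(Y) = (√(-5 + Y) + I*√3)² (h(Y) = (√(Y - 5) + I*√3)² = (√(-5 + Y) + I*√3)²)
313*h(6) = 313*(√(-5 + 6) + I*√3)² = 313*(√1 + I*√3)² = 313*(1 + I*√3)²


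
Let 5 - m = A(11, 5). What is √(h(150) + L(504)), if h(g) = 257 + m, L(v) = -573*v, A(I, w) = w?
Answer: I*√288535 ≈ 537.15*I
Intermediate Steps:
m = 0 (m = 5 - 1*5 = 5 - 5 = 0)
h(g) = 257 (h(g) = 257 + 0 = 257)
√(h(150) + L(504)) = √(257 - 573*504) = √(257 - 288792) = √(-288535) = I*√288535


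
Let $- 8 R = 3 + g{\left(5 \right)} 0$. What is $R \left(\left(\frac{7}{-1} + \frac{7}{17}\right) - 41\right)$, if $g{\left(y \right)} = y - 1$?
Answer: $\frac{2427}{136} \approx 17.846$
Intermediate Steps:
$g{\left(y \right)} = -1 + y$
$R = - \frac{3}{8}$ ($R = - \frac{3 + \left(-1 + 5\right) 0}{8} = - \frac{3 + 4 \cdot 0}{8} = - \frac{3 + 0}{8} = \left(- \frac{1}{8}\right) 3 = - \frac{3}{8} \approx -0.375$)
$R \left(\left(\frac{7}{-1} + \frac{7}{17}\right) - 41\right) = - \frac{3 \left(\left(\frac{7}{-1} + \frac{7}{17}\right) - 41\right)}{8} = - \frac{3 \left(\left(7 \left(-1\right) + 7 \cdot \frac{1}{17}\right) - 41\right)}{8} = - \frac{3 \left(\left(-7 + \frac{7}{17}\right) - 41\right)}{8} = - \frac{3 \left(- \frac{112}{17} - 41\right)}{8} = \left(- \frac{3}{8}\right) \left(- \frac{809}{17}\right) = \frac{2427}{136}$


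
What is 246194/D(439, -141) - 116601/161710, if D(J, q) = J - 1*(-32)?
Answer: 253230017/485130 ≈ 521.98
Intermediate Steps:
D(J, q) = 32 + J (D(J, q) = J + 32 = 32 + J)
246194/D(439, -141) - 116601/161710 = 246194/(32 + 439) - 116601/161710 = 246194/471 - 116601*1/161710 = 246194*(1/471) - 116601/161710 = 246194/471 - 116601/161710 = 253230017/485130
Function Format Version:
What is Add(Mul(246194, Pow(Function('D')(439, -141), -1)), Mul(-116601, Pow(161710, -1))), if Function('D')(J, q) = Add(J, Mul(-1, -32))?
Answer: Rational(253230017, 485130) ≈ 521.98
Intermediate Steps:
Function('D')(J, q) = Add(32, J) (Function('D')(J, q) = Add(J, 32) = Add(32, J))
Add(Mul(246194, Pow(Function('D')(439, -141), -1)), Mul(-116601, Pow(161710, -1))) = Add(Mul(246194, Pow(Add(32, 439), -1)), Mul(-116601, Pow(161710, -1))) = Add(Mul(246194, Pow(471, -1)), Mul(-116601, Rational(1, 161710))) = Add(Mul(246194, Rational(1, 471)), Rational(-116601, 161710)) = Add(Rational(246194, 471), Rational(-116601, 161710)) = Rational(253230017, 485130)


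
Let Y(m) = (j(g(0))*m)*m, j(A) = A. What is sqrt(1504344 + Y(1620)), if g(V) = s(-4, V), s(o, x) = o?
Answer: 2*I*sqrt(2248314) ≈ 2998.9*I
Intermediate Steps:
g(V) = -4
Y(m) = -4*m**2 (Y(m) = (-4*m)*m = -4*m**2)
sqrt(1504344 + Y(1620)) = sqrt(1504344 - 4*1620**2) = sqrt(1504344 - 4*2624400) = sqrt(1504344 - 10497600) = sqrt(-8993256) = 2*I*sqrt(2248314)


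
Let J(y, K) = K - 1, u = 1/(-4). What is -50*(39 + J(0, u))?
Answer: -3775/2 ≈ -1887.5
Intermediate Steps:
u = -¼ ≈ -0.25000
J(y, K) = -1 + K
-50*(39 + J(0, u)) = -50*(39 + (-1 - ¼)) = -50*(39 - 5/4) = -50*151/4 = -3775/2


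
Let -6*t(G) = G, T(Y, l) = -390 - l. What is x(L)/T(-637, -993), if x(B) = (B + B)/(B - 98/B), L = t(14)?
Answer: -2/10251 ≈ -0.00019510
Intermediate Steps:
t(G) = -G/6
L = -7/3 (L = -⅙*14 = -7/3 ≈ -2.3333)
x(B) = 2*B/(B - 98/B) (x(B) = (2*B)/(B - 98/B) = 2*B/(B - 98/B))
x(L)/T(-637, -993) = (2*(-7/3)²/(-98 + (-7/3)²))/(-390 - 1*(-993)) = (2*(49/9)/(-98 + 49/9))/(-390 + 993) = (2*(49/9)/(-833/9))/603 = (2*(49/9)*(-9/833))*(1/603) = -2/17*1/603 = -2/10251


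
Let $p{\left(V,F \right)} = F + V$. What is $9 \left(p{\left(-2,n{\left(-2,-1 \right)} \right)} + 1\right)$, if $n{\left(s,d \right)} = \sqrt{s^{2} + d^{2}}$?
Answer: $-9 + 9 \sqrt{5} \approx 11.125$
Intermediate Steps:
$n{\left(s,d \right)} = \sqrt{d^{2} + s^{2}}$
$9 \left(p{\left(-2,n{\left(-2,-1 \right)} \right)} + 1\right) = 9 \left(\left(\sqrt{\left(-1\right)^{2} + \left(-2\right)^{2}} - 2\right) + 1\right) = 9 \left(\left(\sqrt{1 + 4} - 2\right) + 1\right) = 9 \left(\left(\sqrt{5} - 2\right) + 1\right) = 9 \left(\left(-2 + \sqrt{5}\right) + 1\right) = 9 \left(-1 + \sqrt{5}\right) = -9 + 9 \sqrt{5}$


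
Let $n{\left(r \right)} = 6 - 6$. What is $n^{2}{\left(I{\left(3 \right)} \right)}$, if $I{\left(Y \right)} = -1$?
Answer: $0$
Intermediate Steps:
$n{\left(r \right)} = 0$ ($n{\left(r \right)} = 6 - 6 = 0$)
$n^{2}{\left(I{\left(3 \right)} \right)} = 0^{2} = 0$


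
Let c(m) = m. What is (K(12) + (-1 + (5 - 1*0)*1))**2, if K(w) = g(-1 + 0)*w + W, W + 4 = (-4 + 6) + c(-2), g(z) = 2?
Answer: 576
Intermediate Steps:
W = -4 (W = -4 + ((-4 + 6) - 2) = -4 + (2 - 2) = -4 + 0 = -4)
K(w) = -4 + 2*w (K(w) = 2*w - 4 = -4 + 2*w)
(K(12) + (-1 + (5 - 1*0)*1))**2 = ((-4 + 2*12) + (-1 + (5 - 1*0)*1))**2 = ((-4 + 24) + (-1 + (5 + 0)*1))**2 = (20 + (-1 + 5*1))**2 = (20 + (-1 + 5))**2 = (20 + 4)**2 = 24**2 = 576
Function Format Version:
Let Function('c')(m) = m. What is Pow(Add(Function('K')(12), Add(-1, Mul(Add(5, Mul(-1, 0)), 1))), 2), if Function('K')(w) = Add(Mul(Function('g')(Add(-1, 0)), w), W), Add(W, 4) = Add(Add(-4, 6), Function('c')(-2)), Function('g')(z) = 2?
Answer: 576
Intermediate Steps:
W = -4 (W = Add(-4, Add(Add(-4, 6), -2)) = Add(-4, Add(2, -2)) = Add(-4, 0) = -4)
Function('K')(w) = Add(-4, Mul(2, w)) (Function('K')(w) = Add(Mul(2, w), -4) = Add(-4, Mul(2, w)))
Pow(Add(Function('K')(12), Add(-1, Mul(Add(5, Mul(-1, 0)), 1))), 2) = Pow(Add(Add(-4, Mul(2, 12)), Add(-1, Mul(Add(5, Mul(-1, 0)), 1))), 2) = Pow(Add(Add(-4, 24), Add(-1, Mul(Add(5, 0), 1))), 2) = Pow(Add(20, Add(-1, Mul(5, 1))), 2) = Pow(Add(20, Add(-1, 5)), 2) = Pow(Add(20, 4), 2) = Pow(24, 2) = 576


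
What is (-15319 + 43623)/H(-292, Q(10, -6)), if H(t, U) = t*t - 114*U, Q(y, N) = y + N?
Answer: 3538/10601 ≈ 0.33374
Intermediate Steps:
Q(y, N) = N + y
H(t, U) = t² - 114*U
(-15319 + 43623)/H(-292, Q(10, -6)) = (-15319 + 43623)/((-292)² - 114*(-6 + 10)) = 28304/(85264 - 114*4) = 28304/(85264 - 456) = 28304/84808 = 28304*(1/84808) = 3538/10601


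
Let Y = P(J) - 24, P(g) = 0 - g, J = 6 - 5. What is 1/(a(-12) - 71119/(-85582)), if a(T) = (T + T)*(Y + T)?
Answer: 85582/76067935 ≈ 0.0011251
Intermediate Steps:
J = 1
P(g) = -g
Y = -25 (Y = -1*1 - 24 = -1 - 24 = -25)
a(T) = 2*T*(-25 + T) (a(T) = (T + T)*(-25 + T) = (2*T)*(-25 + T) = 2*T*(-25 + T))
1/(a(-12) - 71119/(-85582)) = 1/(2*(-12)*(-25 - 12) - 71119/(-85582)) = 1/(2*(-12)*(-37) - 71119*(-1/85582)) = 1/(888 + 71119/85582) = 1/(76067935/85582) = 85582/76067935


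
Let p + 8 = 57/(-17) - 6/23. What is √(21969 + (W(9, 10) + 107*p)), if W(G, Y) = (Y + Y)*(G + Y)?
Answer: 2*√806688913/391 ≈ 145.28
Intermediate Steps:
W(G, Y) = 2*Y*(G + Y) (W(G, Y) = (2*Y)*(G + Y) = 2*Y*(G + Y))
p = -4541/391 (p = -8 + (57/(-17) - 6/23) = -8 + (57*(-1/17) - 6*1/23) = -8 + (-57/17 - 6/23) = -8 - 1413/391 = -4541/391 ≈ -11.614)
√(21969 + (W(9, 10) + 107*p)) = √(21969 + (2*10*(9 + 10) + 107*(-4541/391))) = √(21969 + (2*10*19 - 485887/391)) = √(21969 + (380 - 485887/391)) = √(21969 - 337307/391) = √(8252572/391) = 2*√806688913/391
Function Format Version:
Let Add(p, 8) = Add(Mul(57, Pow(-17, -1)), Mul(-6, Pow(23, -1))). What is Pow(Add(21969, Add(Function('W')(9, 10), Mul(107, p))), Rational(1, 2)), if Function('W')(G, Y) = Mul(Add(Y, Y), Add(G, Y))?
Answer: Mul(Rational(2, 391), Pow(806688913, Rational(1, 2))) ≈ 145.28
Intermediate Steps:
Function('W')(G, Y) = Mul(2, Y, Add(G, Y)) (Function('W')(G, Y) = Mul(Mul(2, Y), Add(G, Y)) = Mul(2, Y, Add(G, Y)))
p = Rational(-4541, 391) (p = Add(-8, Add(Mul(57, Pow(-17, -1)), Mul(-6, Pow(23, -1)))) = Add(-8, Add(Mul(57, Rational(-1, 17)), Mul(-6, Rational(1, 23)))) = Add(-8, Add(Rational(-57, 17), Rational(-6, 23))) = Add(-8, Rational(-1413, 391)) = Rational(-4541, 391) ≈ -11.614)
Pow(Add(21969, Add(Function('W')(9, 10), Mul(107, p))), Rational(1, 2)) = Pow(Add(21969, Add(Mul(2, 10, Add(9, 10)), Mul(107, Rational(-4541, 391)))), Rational(1, 2)) = Pow(Add(21969, Add(Mul(2, 10, 19), Rational(-485887, 391))), Rational(1, 2)) = Pow(Add(21969, Add(380, Rational(-485887, 391))), Rational(1, 2)) = Pow(Add(21969, Rational(-337307, 391)), Rational(1, 2)) = Pow(Rational(8252572, 391), Rational(1, 2)) = Mul(Rational(2, 391), Pow(806688913, Rational(1, 2)))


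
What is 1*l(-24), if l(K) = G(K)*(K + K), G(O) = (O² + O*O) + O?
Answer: -54144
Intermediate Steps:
G(O) = O + 2*O² (G(O) = (O² + O²) + O = 2*O² + O = O + 2*O²)
l(K) = 2*K²*(1 + 2*K) (l(K) = (K*(1 + 2*K))*(K + K) = (K*(1 + 2*K))*(2*K) = 2*K²*(1 + 2*K))
1*l(-24) = 1*((-24)²*(2 + 4*(-24))) = 1*(576*(2 - 96)) = 1*(576*(-94)) = 1*(-54144) = -54144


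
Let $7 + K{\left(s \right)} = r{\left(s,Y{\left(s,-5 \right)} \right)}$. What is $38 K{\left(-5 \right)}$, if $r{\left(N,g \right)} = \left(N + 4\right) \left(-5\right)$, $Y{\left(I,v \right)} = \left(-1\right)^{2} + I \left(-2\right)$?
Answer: $-76$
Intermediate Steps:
$Y{\left(I,v \right)} = 1 - 2 I$
$r{\left(N,g \right)} = -20 - 5 N$ ($r{\left(N,g \right)} = \left(4 + N\right) \left(-5\right) = -20 - 5 N$)
$K{\left(s \right)} = -27 - 5 s$ ($K{\left(s \right)} = -7 - \left(20 + 5 s\right) = -27 - 5 s$)
$38 K{\left(-5 \right)} = 38 \left(-27 - -25\right) = 38 \left(-27 + 25\right) = 38 \left(-2\right) = -76$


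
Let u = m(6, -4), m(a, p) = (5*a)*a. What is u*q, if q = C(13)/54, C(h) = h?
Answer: 130/3 ≈ 43.333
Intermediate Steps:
q = 13/54 ≈ 0.24074
m(a, p) = 5*a**2
u = 180 (u = 5*6**2 = 5*36 = 180)
u*q = 180*(13/54) = 130/3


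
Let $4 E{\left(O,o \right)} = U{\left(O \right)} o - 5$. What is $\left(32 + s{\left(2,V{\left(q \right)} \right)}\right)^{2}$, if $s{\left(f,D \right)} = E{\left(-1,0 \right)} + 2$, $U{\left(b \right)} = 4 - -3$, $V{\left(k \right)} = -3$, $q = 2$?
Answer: $\frac{17161}{16} \approx 1072.6$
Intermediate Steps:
$U{\left(b \right)} = 7$ ($U{\left(b \right)} = 4 + 3 = 7$)
$E{\left(O,o \right)} = - \frac{5}{4} + \frac{7 o}{4}$ ($E{\left(O,o \right)} = \frac{7 o - 5}{4} = \frac{-5 + 7 o}{4} = - \frac{5}{4} + \frac{7 o}{4}$)
$s{\left(f,D \right)} = \frac{3}{4}$ ($s{\left(f,D \right)} = \left(- \frac{5}{4} + \frac{7}{4} \cdot 0\right) + 2 = \left(- \frac{5}{4} + 0\right) + 2 = - \frac{5}{4} + 2 = \frac{3}{4}$)
$\left(32 + s{\left(2,V{\left(q \right)} \right)}\right)^{2} = \left(32 + \frac{3}{4}\right)^{2} = \left(\frac{131}{4}\right)^{2} = \frac{17161}{16}$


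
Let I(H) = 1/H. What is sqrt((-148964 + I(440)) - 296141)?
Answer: I*sqrt(21543081890)/220 ≈ 667.16*I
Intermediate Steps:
sqrt((-148964 + I(440)) - 296141) = sqrt((-148964 + 1/440) - 296141) = sqrt(-65544159/440 - 296141) = sqrt(-195846199/440) = I*sqrt(21543081890)/220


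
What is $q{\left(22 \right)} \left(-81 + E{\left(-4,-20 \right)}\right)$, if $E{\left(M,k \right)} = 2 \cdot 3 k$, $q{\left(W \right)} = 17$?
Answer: $-3417$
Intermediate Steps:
$E{\left(M,k \right)} = 6 k$
$q{\left(22 \right)} \left(-81 + E{\left(-4,-20 \right)}\right) = 17 \left(-81 + 6 \left(-20\right)\right) = 17 \left(-81 - 120\right) = 17 \left(-201\right) = -3417$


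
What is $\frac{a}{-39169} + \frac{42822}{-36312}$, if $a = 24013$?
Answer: $- \frac{424875829}{237050788} \approx -1.7923$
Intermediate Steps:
$\frac{a}{-39169} + \frac{42822}{-36312} = \frac{24013}{-39169} + \frac{42822}{-36312} = 24013 \left(- \frac{1}{39169}\right) + 42822 \left(- \frac{1}{36312}\right) = - \frac{24013}{39169} - \frac{7137}{6052} = - \frac{424875829}{237050788}$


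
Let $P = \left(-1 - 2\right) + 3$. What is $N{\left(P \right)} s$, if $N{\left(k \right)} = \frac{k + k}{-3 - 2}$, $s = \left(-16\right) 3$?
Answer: $0$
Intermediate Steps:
$P = 0$ ($P = -3 + 3 = 0$)
$s = -48$
$N{\left(k \right)} = - \frac{2 k}{5}$ ($N{\left(k \right)} = \frac{2 k}{-5} = 2 k \left(- \frac{1}{5}\right) = - \frac{2 k}{5}$)
$N{\left(P \right)} s = \left(- \frac{2}{5}\right) 0 \left(-48\right) = 0 \left(-48\right) = 0$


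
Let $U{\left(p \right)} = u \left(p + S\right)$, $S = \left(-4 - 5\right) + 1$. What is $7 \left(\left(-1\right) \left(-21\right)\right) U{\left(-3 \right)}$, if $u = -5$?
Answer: $8085$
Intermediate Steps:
$S = -8$ ($S = -9 + 1 = -8$)
$U{\left(p \right)} = 40 - 5 p$ ($U{\left(p \right)} = - 5 \left(p - 8\right) = - 5 \left(-8 + p\right) = 40 - 5 p$)
$7 \left(\left(-1\right) \left(-21\right)\right) U{\left(-3 \right)} = 7 \left(\left(-1\right) \left(-21\right)\right) \left(40 - -15\right) = 7 \cdot 21 \left(40 + 15\right) = 147 \cdot 55 = 8085$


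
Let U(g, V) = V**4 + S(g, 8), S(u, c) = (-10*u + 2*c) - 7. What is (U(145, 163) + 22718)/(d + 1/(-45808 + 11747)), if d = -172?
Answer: -24044785207318/5858493 ≈ -4.1043e+6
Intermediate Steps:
S(u, c) = -7 - 10*u + 2*c
U(g, V) = 9 + V**4 - 10*g (U(g, V) = V**4 + (-7 - 10*g + 2*8) = V**4 + (-7 - 10*g + 16) = V**4 + (9 - 10*g) = 9 + V**4 - 10*g)
(U(145, 163) + 22718)/(d + 1/(-45808 + 11747)) = ((9 + 163**4 - 10*145) + 22718)/(-172 + 1/(-45808 + 11747)) = ((9 + 705911761 - 1450) + 22718)/(-172 + 1/(-34061)) = (705910320 + 22718)/(-172 - 1/34061) = 705933038/(-5858493/34061) = 705933038*(-34061/5858493) = -24044785207318/5858493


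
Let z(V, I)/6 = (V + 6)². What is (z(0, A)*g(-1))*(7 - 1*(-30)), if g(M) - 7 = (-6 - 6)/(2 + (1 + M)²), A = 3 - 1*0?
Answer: 7992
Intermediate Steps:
A = 3 (A = 3 + 0 = 3)
z(V, I) = 6*(6 + V)² (z(V, I) = 6*(V + 6)² = 6*(6 + V)²)
g(M) = 7 - 12/(2 + (1 + M)²) (g(M) = 7 + (-6 - 6)/(2 + (1 + M)²) = 7 - 12/(2 + (1 + M)²))
(z(0, A)*g(-1))*(7 - 1*(-30)) = ((6*(6 + 0)²)*((2 + 7*(1 - 1)²)/(2 + (1 - 1)²)))*(7 - 1*(-30)) = ((6*6²)*((2 + 7*0²)/(2 + 0²)))*(7 + 30) = ((6*36)*((2 + 7*0)/(2 + 0)))*37 = (216*((2 + 0)/2))*37 = (216*((½)*2))*37 = (216*1)*37 = 216*37 = 7992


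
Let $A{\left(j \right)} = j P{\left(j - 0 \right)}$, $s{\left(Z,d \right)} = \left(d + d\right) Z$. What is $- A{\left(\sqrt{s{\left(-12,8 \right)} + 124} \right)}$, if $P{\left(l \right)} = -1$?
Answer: $2 i \sqrt{17} \approx 8.2462 i$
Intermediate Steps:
$s{\left(Z,d \right)} = 2 Z d$ ($s{\left(Z,d \right)} = 2 d Z = 2 Z d$)
$A{\left(j \right)} = - j$ ($A{\left(j \right)} = j \left(-1\right) = - j$)
$- A{\left(\sqrt{s{\left(-12,8 \right)} + 124} \right)} = - \left(-1\right) \sqrt{2 \left(-12\right) 8 + 124} = - \left(-1\right) \sqrt{-192 + 124} = - \left(-1\right) \sqrt{-68} = - \left(-1\right) 2 i \sqrt{17} = - \left(-2\right) i \sqrt{17} = 2 i \sqrt{17}$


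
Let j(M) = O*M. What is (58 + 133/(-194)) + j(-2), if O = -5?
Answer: 13059/194 ≈ 67.314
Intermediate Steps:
j(M) = -5*M
(58 + 133/(-194)) + j(-2) = (58 + 133/(-194)) - 5*(-2) = (58 + 133*(-1/194)) + 10 = (58 - 133/194) + 10 = 11119/194 + 10 = 13059/194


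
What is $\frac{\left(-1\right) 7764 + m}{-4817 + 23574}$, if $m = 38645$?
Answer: $\frac{30881}{18757} \approx 1.6464$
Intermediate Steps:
$\frac{\left(-1\right) 7764 + m}{-4817 + 23574} = \frac{\left(-1\right) 7764 + 38645}{-4817 + 23574} = \frac{-7764 + 38645}{18757} = 30881 \cdot \frac{1}{18757} = \frac{30881}{18757}$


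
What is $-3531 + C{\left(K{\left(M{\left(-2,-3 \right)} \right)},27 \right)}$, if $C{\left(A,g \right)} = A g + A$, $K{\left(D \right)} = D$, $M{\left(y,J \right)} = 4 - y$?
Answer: $-3363$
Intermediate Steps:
$C{\left(A,g \right)} = A + A g$
$-3531 + C{\left(K{\left(M{\left(-2,-3 \right)} \right)},27 \right)} = -3531 + \left(4 - -2\right) \left(1 + 27\right) = -3531 + \left(4 + 2\right) 28 = -3531 + 6 \cdot 28 = -3531 + 168 = -3363$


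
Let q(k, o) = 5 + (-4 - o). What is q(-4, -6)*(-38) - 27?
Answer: -293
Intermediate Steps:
q(k, o) = 1 - o
q(-4, -6)*(-38) - 27 = (1 - 1*(-6))*(-38) - 27 = (1 + 6)*(-38) - 27 = 7*(-38) - 27 = -266 - 27 = -293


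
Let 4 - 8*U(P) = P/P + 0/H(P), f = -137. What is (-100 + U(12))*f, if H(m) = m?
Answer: 109189/8 ≈ 13649.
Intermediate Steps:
U(P) = 3/8 (U(P) = ½ - (P/P + 0/P)/8 = ½ - (1 + 0)/8 = ½ - ⅛*1 = ½ - ⅛ = 3/8)
(-100 + U(12))*f = (-100 + 3/8)*(-137) = -797/8*(-137) = 109189/8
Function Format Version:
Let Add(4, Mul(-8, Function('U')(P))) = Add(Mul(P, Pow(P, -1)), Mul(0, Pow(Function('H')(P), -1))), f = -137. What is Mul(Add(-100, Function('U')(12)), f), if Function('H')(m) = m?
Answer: Rational(109189, 8) ≈ 13649.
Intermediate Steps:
Function('U')(P) = Rational(3, 8) (Function('U')(P) = Add(Rational(1, 2), Mul(Rational(-1, 8), Add(Mul(P, Pow(P, -1)), Mul(0, Pow(P, -1))))) = Add(Rational(1, 2), Mul(Rational(-1, 8), Add(1, 0))) = Add(Rational(1, 2), Mul(Rational(-1, 8), 1)) = Add(Rational(1, 2), Rational(-1, 8)) = Rational(3, 8))
Mul(Add(-100, Function('U')(12)), f) = Mul(Add(-100, Rational(3, 8)), -137) = Mul(Rational(-797, 8), -137) = Rational(109189, 8)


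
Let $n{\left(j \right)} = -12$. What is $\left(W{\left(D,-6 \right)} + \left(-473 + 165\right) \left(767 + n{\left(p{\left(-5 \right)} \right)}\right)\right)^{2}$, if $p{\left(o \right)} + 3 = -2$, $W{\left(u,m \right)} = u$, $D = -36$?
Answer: $54091595776$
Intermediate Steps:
$p{\left(o \right)} = -5$ ($p{\left(o \right)} = -3 - 2 = -5$)
$\left(W{\left(D,-6 \right)} + \left(-473 + 165\right) \left(767 + n{\left(p{\left(-5 \right)} \right)}\right)\right)^{2} = \left(-36 + \left(-473 + 165\right) \left(767 - 12\right)\right)^{2} = \left(-36 - 232540\right)^{2} = \left(-232576\right)^{2} = 54091595776$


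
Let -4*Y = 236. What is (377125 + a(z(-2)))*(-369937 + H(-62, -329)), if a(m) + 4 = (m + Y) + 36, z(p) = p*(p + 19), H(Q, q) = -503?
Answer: -139679588160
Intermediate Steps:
Y = -59 (Y = -¼*236 = -59)
z(p) = p*(19 + p)
a(m) = -27 + m (a(m) = -4 + ((m - 59) + 36) = -4 + ((-59 + m) + 36) = -4 + (-23 + m) = -27 + m)
(377125 + a(z(-2)))*(-369937 + H(-62, -329)) = (377125 + (-27 - 2*(19 - 2)))*(-369937 - 503) = (377125 + (-27 - 2*17))*(-370440) = (377125 + (-27 - 34))*(-370440) = (377125 - 61)*(-370440) = 377064*(-370440) = -139679588160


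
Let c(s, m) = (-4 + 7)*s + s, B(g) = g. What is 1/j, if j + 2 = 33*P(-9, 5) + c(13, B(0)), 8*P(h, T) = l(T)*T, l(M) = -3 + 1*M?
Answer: 4/365 ≈ 0.010959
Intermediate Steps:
l(M) = -3 + M
P(h, T) = T*(-3 + T)/8 (P(h, T) = ((-3 + T)*T)/8 = (T*(-3 + T))/8 = T*(-3 + T)/8)
c(s, m) = 4*s (c(s, m) = 3*s + s = 4*s)
j = 365/4 (j = -2 + (33*((⅛)*5*(-3 + 5)) + 4*13) = -2 + (33*((⅛)*5*2) + 52) = -2 + (33*(5/4) + 52) = -2 + (165/4 + 52) = -2 + 373/4 = 365/4 ≈ 91.250)
1/j = 1/(365/4) = 4/365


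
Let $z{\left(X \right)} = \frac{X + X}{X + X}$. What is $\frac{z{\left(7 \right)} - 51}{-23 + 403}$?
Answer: $- \frac{5}{38} \approx -0.13158$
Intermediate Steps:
$z{\left(X \right)} = 1$ ($z{\left(X \right)} = \frac{2 X}{2 X} = 2 X \frac{1}{2 X} = 1$)
$\frac{z{\left(7 \right)} - 51}{-23 + 403} = \frac{1 - 51}{-23 + 403} = - \frac{50}{380} = \left(-50\right) \frac{1}{380} = - \frac{5}{38}$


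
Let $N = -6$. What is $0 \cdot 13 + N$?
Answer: $-6$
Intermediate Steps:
$0 \cdot 13 + N = 0 \cdot 13 - 6 = 0 - 6 = -6$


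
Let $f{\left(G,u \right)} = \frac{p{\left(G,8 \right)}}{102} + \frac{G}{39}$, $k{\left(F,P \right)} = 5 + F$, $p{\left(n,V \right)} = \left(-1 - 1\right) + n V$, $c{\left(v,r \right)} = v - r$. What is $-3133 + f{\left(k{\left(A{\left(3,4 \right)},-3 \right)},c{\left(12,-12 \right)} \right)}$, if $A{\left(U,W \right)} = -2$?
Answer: $- \frac{2076985}{663} \approx -3132.7$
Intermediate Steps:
$p{\left(n,V \right)} = -2 + V n$
$f{\left(G,u \right)} = - \frac{1}{51} + \frac{23 G}{221}$ ($f{\left(G,u \right)} = \frac{-2 + 8 G}{102} + \frac{G}{39} = \left(-2 + 8 G\right) \frac{1}{102} + G \frac{1}{39} = \left(- \frac{1}{51} + \frac{4 G}{51}\right) + \frac{G}{39} = - \frac{1}{51} + \frac{23 G}{221}$)
$-3133 + f{\left(k{\left(A{\left(3,4 \right)},-3 \right)},c{\left(12,-12 \right)} \right)} = -3133 - \left(\frac{1}{51} - \frac{23 \left(5 - 2\right)}{221}\right) = -3133 + \left(- \frac{1}{51} + \frac{23}{221} \cdot 3\right) = -3133 + \left(- \frac{1}{51} + \frac{69}{221}\right) = -3133 + \frac{194}{663} = - \frac{2076985}{663}$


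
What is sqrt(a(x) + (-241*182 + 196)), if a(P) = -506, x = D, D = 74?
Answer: 6*I*sqrt(1227) ≈ 210.17*I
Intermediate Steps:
x = 74
sqrt(a(x) + (-241*182 + 196)) = sqrt(-506 + (-241*182 + 196)) = sqrt(-506 + (-43862 + 196)) = sqrt(-506 - 43666) = sqrt(-44172) = 6*I*sqrt(1227)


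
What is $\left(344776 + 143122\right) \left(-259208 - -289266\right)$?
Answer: $14665238084$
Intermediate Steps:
$\left(344776 + 143122\right) \left(-259208 - -289266\right) = 487898 \left(-259208 + 289266\right) = 487898 \cdot 30058 = 14665238084$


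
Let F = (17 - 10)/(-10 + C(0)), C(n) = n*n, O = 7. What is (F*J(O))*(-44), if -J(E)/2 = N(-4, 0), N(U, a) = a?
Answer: 0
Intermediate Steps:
C(n) = n**2
J(E) = 0 (J(E) = -2*0 = 0)
F = -7/10 (F = (17 - 10)/(-10 + 0**2) = 7/(-10 + 0) = 7/(-10) = 7*(-1/10) = -7/10 ≈ -0.70000)
(F*J(O))*(-44) = -7/10*0*(-44) = 0*(-44) = 0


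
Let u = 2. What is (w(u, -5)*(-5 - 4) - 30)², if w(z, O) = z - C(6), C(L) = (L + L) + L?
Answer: 12996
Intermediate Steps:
C(L) = 3*L (C(L) = 2*L + L = 3*L)
w(z, O) = -18 + z (w(z, O) = z - 3*6 = z - 1*18 = z - 18 = -18 + z)
(w(u, -5)*(-5 - 4) - 30)² = ((-18 + 2)*(-5 - 4) - 30)² = (-16*(-9) - 30)² = (144 - 30)² = 114² = 12996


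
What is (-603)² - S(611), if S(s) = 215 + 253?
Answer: 363141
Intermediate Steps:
S(s) = 468
(-603)² - S(611) = (-603)² - 1*468 = 363609 - 468 = 363141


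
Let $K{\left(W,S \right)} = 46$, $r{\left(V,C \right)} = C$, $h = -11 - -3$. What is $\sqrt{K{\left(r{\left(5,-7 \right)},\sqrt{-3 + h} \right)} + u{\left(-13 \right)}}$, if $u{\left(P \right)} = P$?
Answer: $\sqrt{33} \approx 5.7446$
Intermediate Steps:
$h = -8$ ($h = -11 + 3 = -8$)
$\sqrt{K{\left(r{\left(5,-7 \right)},\sqrt{-3 + h} \right)} + u{\left(-13 \right)}} = \sqrt{46 - 13} = \sqrt{33}$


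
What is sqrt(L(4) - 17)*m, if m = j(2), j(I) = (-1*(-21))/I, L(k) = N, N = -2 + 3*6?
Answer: 21*I/2 ≈ 10.5*I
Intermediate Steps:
N = 16 (N = -2 + 18 = 16)
L(k) = 16
j(I) = 21/I
m = 21/2 ≈ 10.500
sqrt(L(4) - 17)*m = sqrt(16 - 17)*(21/2) = sqrt(-1)*(21/2) = I*(21/2) = 21*I/2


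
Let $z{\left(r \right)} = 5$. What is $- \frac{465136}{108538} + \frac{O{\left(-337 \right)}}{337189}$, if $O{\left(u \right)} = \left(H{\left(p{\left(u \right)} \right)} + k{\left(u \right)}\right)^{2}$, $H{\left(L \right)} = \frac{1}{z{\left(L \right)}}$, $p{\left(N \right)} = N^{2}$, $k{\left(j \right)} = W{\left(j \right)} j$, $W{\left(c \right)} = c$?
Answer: $\frac{17497028622823804}{457472746025} \approx 38247.0$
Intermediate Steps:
$k{\left(j \right)} = j^{2}$ ($k{\left(j \right)} = j j = j^{2}$)
$H{\left(L \right)} = \frac{1}{5}$
$O{\left(u \right)} = \left(\frac{1}{5} + u^{2}\right)^{2}$
$- \frac{465136}{108538} + \frac{O{\left(-337 \right)}}{337189} = - \frac{465136}{108538} + \frac{\frac{1}{25} \left(1 + 5 \left(-337\right)^{2}\right)^{2}}{337189} = \left(-465136\right) \frac{1}{108538} + \frac{\left(1 + 5 \cdot 113569\right)^{2}}{25} \cdot \frac{1}{337189} = - \frac{232568}{54269} + \frac{\left(1 + 567845\right)^{2}}{25} \cdot \frac{1}{337189} = - \frac{232568}{54269} + \frac{567846^{2}}{25} \cdot \frac{1}{337189} = - \frac{232568}{54269} + \frac{1}{25} \cdot 322449079716 \cdot \frac{1}{337189} = - \frac{232568}{54269} + \frac{322449079716}{25} \cdot \frac{1}{337189} = - \frac{232568}{54269} + \frac{322449079716}{8429725} = \frac{17497028622823804}{457472746025}$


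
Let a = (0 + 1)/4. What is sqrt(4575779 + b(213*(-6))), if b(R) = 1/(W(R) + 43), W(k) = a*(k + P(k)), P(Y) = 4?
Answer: sqrt(1389211079077)/551 ≈ 2139.1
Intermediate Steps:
a = 1/4 (a = (1/4)*1 = 1/4 ≈ 0.25000)
W(k) = 1 + k/4 (W(k) = (k + 4)/4 = (4 + k)/4 = 1 + k/4)
b(R) = 1/(44 + R/4) (b(R) = 1/((1 + R/4) + 43) = 1/(44 + R/4))
sqrt(4575779 + b(213*(-6))) = sqrt(4575779 + 4/(176 + 213*(-6))) = sqrt(4575779 + 4/(176 - 1278)) = sqrt(4575779 + 4/(-1102)) = sqrt(4575779 + 4*(-1/1102)) = sqrt(4575779 - 2/551) = sqrt(2521254227/551) = sqrt(1389211079077)/551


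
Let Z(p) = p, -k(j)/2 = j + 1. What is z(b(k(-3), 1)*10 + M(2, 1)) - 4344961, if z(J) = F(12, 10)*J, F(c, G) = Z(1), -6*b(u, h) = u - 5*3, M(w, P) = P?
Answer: -13034825/3 ≈ -4.3449e+6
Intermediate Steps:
k(j) = -2 - 2*j (k(j) = -2*(j + 1) = -2*(1 + j) = -2 - 2*j)
b(u, h) = 5/2 - u/6 (b(u, h) = -(u - 5*3)/6 = -(u - 15)/6 = -(-15 + u)/6 = 5/2 - u/6)
F(c, G) = 1
z(J) = J (z(J) = 1*J = J)
z(b(k(-3), 1)*10 + M(2, 1)) - 4344961 = ((5/2 - (-2 - 2*(-3))/6)*10 + 1) - 4344961 = ((5/2 - (-2 + 6)/6)*10 + 1) - 4344961 = ((5/2 - ⅙*4)*10 + 1) - 4344961 = ((5/2 - ⅔)*10 + 1) - 4344961 = ((11/6)*10 + 1) - 4344961 = (55/3 + 1) - 4344961 = 58/3 - 4344961 = -13034825/3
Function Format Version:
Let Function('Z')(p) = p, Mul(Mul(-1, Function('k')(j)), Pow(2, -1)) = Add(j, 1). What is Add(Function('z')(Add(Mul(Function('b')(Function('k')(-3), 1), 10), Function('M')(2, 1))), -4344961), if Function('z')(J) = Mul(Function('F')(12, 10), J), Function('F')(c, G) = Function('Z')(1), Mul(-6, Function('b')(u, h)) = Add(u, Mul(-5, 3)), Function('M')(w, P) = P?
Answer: Rational(-13034825, 3) ≈ -4.3449e+6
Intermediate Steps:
Function('k')(j) = Add(-2, Mul(-2, j)) (Function('k')(j) = Mul(-2, Add(j, 1)) = Mul(-2, Add(1, j)) = Add(-2, Mul(-2, j)))
Function('b')(u, h) = Add(Rational(5, 2), Mul(Rational(-1, 6), u)) (Function('b')(u, h) = Mul(Rational(-1, 6), Add(u, Mul(-5, 3))) = Mul(Rational(-1, 6), Add(u, -15)) = Mul(Rational(-1, 6), Add(-15, u)) = Add(Rational(5, 2), Mul(Rational(-1, 6), u)))
Function('F')(c, G) = 1
Function('z')(J) = J (Function('z')(J) = Mul(1, J) = J)
Add(Function('z')(Add(Mul(Function('b')(Function('k')(-3), 1), 10), Function('M')(2, 1))), -4344961) = Add(Add(Mul(Add(Rational(5, 2), Mul(Rational(-1, 6), Add(-2, Mul(-2, -3)))), 10), 1), -4344961) = Add(Add(Mul(Add(Rational(5, 2), Mul(Rational(-1, 6), Add(-2, 6))), 10), 1), -4344961) = Add(Add(Mul(Add(Rational(5, 2), Mul(Rational(-1, 6), 4)), 10), 1), -4344961) = Add(Add(Mul(Add(Rational(5, 2), Rational(-2, 3)), 10), 1), -4344961) = Add(Add(Mul(Rational(11, 6), 10), 1), -4344961) = Add(Add(Rational(55, 3), 1), -4344961) = Add(Rational(58, 3), -4344961) = Rational(-13034825, 3)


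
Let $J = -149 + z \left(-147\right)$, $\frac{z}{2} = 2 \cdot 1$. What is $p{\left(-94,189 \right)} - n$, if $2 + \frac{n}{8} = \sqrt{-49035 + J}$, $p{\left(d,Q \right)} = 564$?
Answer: $580 - 16 i \sqrt{12443} \approx 580.0 - 1784.8 i$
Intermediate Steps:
$z = 4$ ($z = 2 \cdot 2 \cdot 1 = 2 \cdot 2 = 4$)
$J = -737$ ($J = -149 + 4 \left(-147\right) = -149 - 588 = -737$)
$n = -16 + 16 i \sqrt{12443}$ ($n = -16 + 8 \sqrt{-49035 - 737} = -16 + 8 \sqrt{-49772} = -16 + 8 \cdot 2 i \sqrt{12443} = -16 + 16 i \sqrt{12443} \approx -16.0 + 1784.8 i$)
$p{\left(-94,189 \right)} - n = 564 - \left(-16 + 16 i \sqrt{12443}\right) = 564 + \left(16 - 16 i \sqrt{12443}\right) = 580 - 16 i \sqrt{12443}$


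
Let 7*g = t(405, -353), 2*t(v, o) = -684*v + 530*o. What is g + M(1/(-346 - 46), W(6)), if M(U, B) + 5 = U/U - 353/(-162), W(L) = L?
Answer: -37594975/1134 ≈ -33153.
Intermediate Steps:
t(v, o) = -342*v + 265*o (t(v, o) = (-684*v + 530*o)/2 = -342*v + 265*o)
M(U, B) = -295/162 (M(U, B) = -5 + (U/U - 353/(-162)) = -5 + (1 - 353*(-1/162)) = -5 + (1 + 353/162) = -5 + 515/162 = -295/162)
g = -232055/7 (g = (-342*405 + 265*(-353))/7 = (-138510 - 93545)/7 = (1/7)*(-232055) = -232055/7 ≈ -33151.)
g + M(1/(-346 - 46), W(6)) = -232055/7 - 295/162 = -37594975/1134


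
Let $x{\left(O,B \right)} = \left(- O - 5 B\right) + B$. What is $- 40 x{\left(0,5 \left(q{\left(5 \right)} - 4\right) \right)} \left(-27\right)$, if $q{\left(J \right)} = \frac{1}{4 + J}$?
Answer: $84000$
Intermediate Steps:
$x{\left(O,B \right)} = - O - 4 B$
$- 40 x{\left(0,5 \left(q{\left(5 \right)} - 4\right) \right)} \left(-27\right) = - 40 \left(\left(-1\right) 0 - 4 \cdot 5 \left(\frac{1}{4 + 5} - 4\right)\right) \left(-27\right) = - 40 \left(0 - 4 \cdot 5 \left(\frac{1}{9} - 4\right)\right) \left(-27\right) = - 40 \left(0 - 4 \cdot 5 \left(- \frac{35}{9}\right)\right) \left(-27\right) = - 40 \left(0 - - \frac{700}{9}\right) \left(-27\right) = - 40 \left(0 + \frac{700}{9}\right) \left(-27\right) = \left(-40\right) \frac{700}{9} \left(-27\right) = \left(- \frac{28000}{9}\right) \left(-27\right) = 84000$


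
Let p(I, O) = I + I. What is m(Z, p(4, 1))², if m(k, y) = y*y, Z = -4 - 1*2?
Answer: 4096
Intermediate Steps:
Z = -6 (Z = -4 - 2 = -6)
p(I, O) = 2*I
m(k, y) = y²
m(Z, p(4, 1))² = ((2*4)²)² = (8²)² = 64² = 4096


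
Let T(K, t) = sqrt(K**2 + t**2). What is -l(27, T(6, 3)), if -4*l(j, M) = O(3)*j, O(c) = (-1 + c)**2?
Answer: 27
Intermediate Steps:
l(j, M) = -j (l(j, M) = -(-1 + 3)**2*j/4 = -2**2*j/4 = -j)
-l(27, T(6, 3)) = -(-1)*27 = -1*(-27) = 27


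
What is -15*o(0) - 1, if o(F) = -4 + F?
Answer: 59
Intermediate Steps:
-15*o(0) - 1 = -15*(-4 + 0) - 1 = -15*(-4) - 1 = 60 - 1 = 59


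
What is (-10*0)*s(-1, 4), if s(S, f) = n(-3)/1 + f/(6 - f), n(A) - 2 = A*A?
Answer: 0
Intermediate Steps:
n(A) = 2 + A**2 (n(A) = 2 + A*A = 2 + A**2)
s(S, f) = 11 + f/(6 - f) (s(S, f) = (2 + (-3)**2)/1 + f/(6 - f) = (2 + 9)*1 + f/(6 - f) = 11*1 + f/(6 - f) = 11 + f/(6 - f))
(-10*0)*s(-1, 4) = (-10*0)*(2*(-33 + 5*4)/(-6 + 4)) = 0*(2*(-33 + 20)/(-2)) = 0*(2*(-1/2)*(-13)) = 0*13 = 0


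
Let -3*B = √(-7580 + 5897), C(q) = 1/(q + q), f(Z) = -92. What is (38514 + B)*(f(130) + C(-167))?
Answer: -591748353/167 + 30729*I*√187/334 ≈ -3.5434e+6 + 1258.1*I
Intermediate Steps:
C(q) = 1/(2*q)
B = -I*√187 (B = -√(-7580 + 5897)/3 = -I*√187 ≈ -13.675*I)
(38514 + B)*(f(130) + C(-167)) = (38514 - I*√187)*(-92 + (½)/(-167)) = (38514 - I*√187)*(-92 + (½)*(-1/167)) = (38514 - I*√187)*(-92 - 1/334) = (38514 - I*√187)*(-30729/334) = -591748353/167 + 30729*I*√187/334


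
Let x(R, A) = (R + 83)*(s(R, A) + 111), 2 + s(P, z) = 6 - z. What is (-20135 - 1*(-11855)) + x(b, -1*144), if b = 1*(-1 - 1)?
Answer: 12699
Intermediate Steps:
b = -2 (b = 1*(-2) = -2)
s(P, z) = 4 - z (s(P, z) = -2 + (6 - z) = 4 - z)
x(R, A) = (83 + R)*(115 - A) (x(R, A) = (R + 83)*((4 - A) + 111) = (83 + R)*(115 - A))
(-20135 - 1*(-11855)) + x(b, -1*144) = (-20135 - 1*(-11855)) + (9545 - (-83)*144 + 115*(-2) - 1*(-1*144)*(-2)) = (-20135 + 11855) + (9545 - 83*(-144) - 230 - 1*(-144)*(-2)) = -8280 + (9545 + 11952 - 230 - 288) = -8280 + 20979 = 12699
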